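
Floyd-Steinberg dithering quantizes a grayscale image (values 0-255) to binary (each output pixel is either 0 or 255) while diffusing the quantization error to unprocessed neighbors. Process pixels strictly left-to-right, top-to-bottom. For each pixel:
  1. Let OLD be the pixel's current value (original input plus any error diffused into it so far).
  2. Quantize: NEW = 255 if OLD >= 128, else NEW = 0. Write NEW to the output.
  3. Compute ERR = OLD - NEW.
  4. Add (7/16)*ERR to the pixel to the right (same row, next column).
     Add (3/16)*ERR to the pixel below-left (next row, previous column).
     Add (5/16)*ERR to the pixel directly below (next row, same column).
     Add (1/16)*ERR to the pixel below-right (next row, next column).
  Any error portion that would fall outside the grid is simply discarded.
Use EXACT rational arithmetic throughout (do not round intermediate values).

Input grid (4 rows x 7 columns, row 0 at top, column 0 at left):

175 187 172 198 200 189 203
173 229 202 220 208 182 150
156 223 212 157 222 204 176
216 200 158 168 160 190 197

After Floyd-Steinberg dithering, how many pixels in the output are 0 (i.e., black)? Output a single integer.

(0,0): OLD=175 → NEW=255, ERR=-80
(0,1): OLD=152 → NEW=255, ERR=-103
(0,2): OLD=2031/16 → NEW=0, ERR=2031/16
(0,3): OLD=64905/256 → NEW=255, ERR=-375/256
(0,4): OLD=816575/4096 → NEW=255, ERR=-227905/4096
(0,5): OLD=10790969/65536 → NEW=255, ERR=-5920711/65536
(0,6): OLD=171415951/1048576 → NEW=255, ERR=-95970929/1048576
(1,0): OLD=2059/16 → NEW=255, ERR=-2021/16
(1,1): OLD=20525/128 → NEW=255, ERR=-12115/128
(1,2): OLD=792769/4096 → NEW=255, ERR=-251711/4096
(1,3): OLD=3115541/16384 → NEW=255, ERR=-1062379/16384
(1,4): OLD=152266663/1048576 → NEW=255, ERR=-115120217/1048576
(1,5): OLD=713849223/8388608 → NEW=0, ERR=713849223/8388608
(1,6): OLD=20532915593/134217728 → NEW=255, ERR=-13692605047/134217728
(2,0): OLD=202303/2048 → NEW=0, ERR=202303/2048
(2,1): OLD=14235861/65536 → NEW=255, ERR=-2475819/65536
(2,2): OLD=165879071/1048576 → NEW=255, ERR=-101507809/1048576
(2,3): OLD=586854151/8388608 → NEW=0, ERR=586854151/8388608
(2,4): OLD=15448557807/67108864 → NEW=255, ERR=-1664202513/67108864
(2,5): OLD=416082563933/2147483648 → NEW=255, ERR=-131525766307/2147483648
(2,6): OLD=4213970585947/34359738368 → NEW=0, ERR=4213970585947/34359738368
(3,0): OLD=251433439/1048576 → NEW=255, ERR=-15953441/1048576
(3,1): OLD=1422379651/8388608 → NEW=255, ERR=-716715389/8388608
(3,2): OLD=6786369281/67108864 → NEW=0, ERR=6786369281/67108864
(3,3): OLD=59969567531/268435456 → NEW=255, ERR=-8481473749/268435456
(3,4): OLD=4511980570591/34359738368 → NEW=255, ERR=-4249752713249/34359738368
(3,5): OLD=37986557206301/274877906944 → NEW=255, ERR=-32107309064419/274877906944
(3,6): OLD=793387524587139/4398046511104 → NEW=255, ERR=-328114335744381/4398046511104
Output grid:
  Row 0: ##.####  (1 black, running=1)
  Row 1: #####.#  (1 black, running=2)
  Row 2: .##.##.  (3 black, running=5)
  Row 3: ##.####  (1 black, running=6)

Answer: 6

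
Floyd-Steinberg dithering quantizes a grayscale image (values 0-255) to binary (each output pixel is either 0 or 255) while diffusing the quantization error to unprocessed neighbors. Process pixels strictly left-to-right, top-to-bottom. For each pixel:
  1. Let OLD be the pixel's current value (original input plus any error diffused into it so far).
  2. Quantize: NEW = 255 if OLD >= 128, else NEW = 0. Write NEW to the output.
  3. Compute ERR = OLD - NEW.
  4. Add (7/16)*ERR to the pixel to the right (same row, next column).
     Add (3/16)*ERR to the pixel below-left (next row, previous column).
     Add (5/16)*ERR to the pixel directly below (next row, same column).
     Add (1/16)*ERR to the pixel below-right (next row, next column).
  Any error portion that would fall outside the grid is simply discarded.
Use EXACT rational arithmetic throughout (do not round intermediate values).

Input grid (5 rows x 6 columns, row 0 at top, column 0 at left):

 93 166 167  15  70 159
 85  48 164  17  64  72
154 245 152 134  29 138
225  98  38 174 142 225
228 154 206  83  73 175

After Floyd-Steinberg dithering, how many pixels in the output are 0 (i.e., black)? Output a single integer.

(0,0): OLD=93 → NEW=0, ERR=93
(0,1): OLD=3307/16 → NEW=255, ERR=-773/16
(0,2): OLD=37341/256 → NEW=255, ERR=-27939/256
(0,3): OLD=-134133/4096 → NEW=0, ERR=-134133/4096
(0,4): OLD=3648589/65536 → NEW=0, ERR=3648589/65536
(0,5): OLD=192263707/1048576 → NEW=255, ERR=-75123173/1048576
(1,0): OLD=26881/256 → NEW=0, ERR=26881/256
(1,1): OLD=131463/2048 → NEW=0, ERR=131463/2048
(1,2): OLD=9752979/65536 → NEW=255, ERR=-6958701/65536
(1,3): OLD=-9455593/262144 → NEW=0, ERR=-9455593/262144
(1,4): OLD=841164773/16777216 → NEW=0, ERR=841164773/16777216
(1,5): OLD=20139691187/268435456 → NEW=0, ERR=20139691187/268435456
(2,0): OLD=6515901/32768 → NEW=255, ERR=-1839939/32768
(2,1): OLD=238181487/1048576 → NEW=255, ERR=-29205393/1048576
(2,2): OLD=1742844941/16777216 → NEW=0, ERR=1742844941/16777216
(2,3): OLD=22943271397/134217728 → NEW=255, ERR=-11282249243/134217728
(2,4): OLD=84632290351/4294967296 → NEW=0, ERR=84632290351/4294967296
(2,5): OLD=11902227298873/68719476736 → NEW=255, ERR=-5621239268807/68719476736
(3,0): OLD=3392867181/16777216 → NEW=255, ERR=-885322899/16777216
(3,1): OLD=11029734505/134217728 → NEW=0, ERR=11029734505/134217728
(3,2): OLD=95470639883/1073741824 → NEW=0, ERR=95470639883/1073741824
(3,3): OLD=13525272165857/68719476736 → NEW=255, ERR=-3998194401823/68719476736
(3,4): OLD=56136822070337/549755813888 → NEW=0, ERR=56136822070337/549755813888
(3,5): OLD=2158062046901807/8796093022208 → NEW=255, ERR=-84941673761233/8796093022208
(4,0): OLD=487302559299/2147483648 → NEW=255, ERR=-60305770941/2147483648
(4,1): OLD=6211140580711/34359738368 → NEW=255, ERR=-2550592703129/34359738368
(4,2): OLD=214994343101701/1099511627776 → NEW=255, ERR=-65381121981179/1099511627776
(4,3): OLD=1117210903334649/17592186044416 → NEW=0, ERR=1117210903334649/17592186044416
(4,4): OLD=35816853345040265/281474976710656 → NEW=0, ERR=35816853345040265/281474976710656
(4,5): OLD=1053999293303333919/4503599627370496 → NEW=255, ERR=-94418611676142561/4503599627370496
Output grid:
  Row 0: .##..#  (3 black, running=3)
  Row 1: ..#...  (5 black, running=8)
  Row 2: ##.#.#  (2 black, running=10)
  Row 3: #..#.#  (3 black, running=13)
  Row 4: ###..#  (2 black, running=15)

Answer: 15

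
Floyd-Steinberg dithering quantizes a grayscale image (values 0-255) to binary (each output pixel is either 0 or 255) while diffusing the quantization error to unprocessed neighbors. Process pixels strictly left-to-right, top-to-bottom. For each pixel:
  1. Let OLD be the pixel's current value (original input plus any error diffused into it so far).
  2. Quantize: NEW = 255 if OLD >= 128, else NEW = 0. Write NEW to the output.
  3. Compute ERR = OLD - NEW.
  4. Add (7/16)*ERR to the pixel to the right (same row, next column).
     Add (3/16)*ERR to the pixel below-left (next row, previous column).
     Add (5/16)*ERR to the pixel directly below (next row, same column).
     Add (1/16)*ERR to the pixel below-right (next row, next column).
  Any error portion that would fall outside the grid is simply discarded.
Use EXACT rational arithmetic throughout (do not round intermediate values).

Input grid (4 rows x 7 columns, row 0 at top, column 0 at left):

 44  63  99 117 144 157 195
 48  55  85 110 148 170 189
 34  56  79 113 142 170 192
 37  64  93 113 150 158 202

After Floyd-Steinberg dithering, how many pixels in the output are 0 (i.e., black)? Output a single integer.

Answer: 15

Derivation:
(0,0): OLD=44 → NEW=0, ERR=44
(0,1): OLD=329/4 → NEW=0, ERR=329/4
(0,2): OLD=8639/64 → NEW=255, ERR=-7681/64
(0,3): OLD=66041/1024 → NEW=0, ERR=66041/1024
(0,4): OLD=2821583/16384 → NEW=255, ERR=-1356337/16384
(0,5): OLD=31662249/262144 → NEW=0, ERR=31662249/262144
(0,6): OLD=1039525023/4194304 → NEW=255, ERR=-30022497/4194304
(1,0): OLD=4939/64 → NEW=0, ERR=4939/64
(1,1): OLD=48493/512 → NEW=0, ERR=48493/512
(1,2): OLD=1739409/16384 → NEW=0, ERR=1739409/16384
(1,3): OLD=10064909/65536 → NEW=255, ERR=-6646771/65536
(1,4): OLD=438033687/4194304 → NEW=0, ERR=438033687/4194304
(1,5): OLD=8285216423/33554432 → NEW=255, ERR=-271163737/33554432
(1,6): OLD=102422324201/536870912 → NEW=255, ERR=-34479758359/536870912
(2,0): OLD=621567/8192 → NEW=0, ERR=621567/8192
(2,1): OLD=37623493/262144 → NEW=255, ERR=-29223227/262144
(2,2): OLD=211007311/4194304 → NEW=0, ERR=211007311/4194304
(2,3): OLD=4346387927/33554432 → NEW=255, ERR=-4209992233/33554432
(2,4): OLD=30035216695/268435456 → NEW=0, ERR=30035216695/268435456
(2,5): OLD=1811717852269/8589934592 → NEW=255, ERR=-378715468691/8589934592
(2,6): OLD=20909472200395/137438953472 → NEW=255, ERR=-14137460934965/137438953472
(3,0): OLD=166970287/4194304 → NEW=0, ERR=166970287/4194304
(3,1): OLD=2038582691/33554432 → NEW=0, ERR=2038582691/33554432
(3,2): OLD=28134408169/268435456 → NEW=0, ERR=28134408169/268435456
(3,3): OLD=154370647575/1073741824 → NEW=255, ERR=-119433517545/1073741824
(3,4): OLD=16519296291759/137438953472 → NEW=0, ERR=16519296291759/137438953472
(3,5): OLD=202874579533597/1099511627776 → NEW=255, ERR=-77500885549283/1099511627776
(3,6): OLD=2397141364736003/17592186044416 → NEW=255, ERR=-2088866076590077/17592186044416
Output grid:
  Row 0: ..#.#.#  (4 black, running=4)
  Row 1: ...#.##  (4 black, running=8)
  Row 2: .#.#.##  (3 black, running=11)
  Row 3: ...#.##  (4 black, running=15)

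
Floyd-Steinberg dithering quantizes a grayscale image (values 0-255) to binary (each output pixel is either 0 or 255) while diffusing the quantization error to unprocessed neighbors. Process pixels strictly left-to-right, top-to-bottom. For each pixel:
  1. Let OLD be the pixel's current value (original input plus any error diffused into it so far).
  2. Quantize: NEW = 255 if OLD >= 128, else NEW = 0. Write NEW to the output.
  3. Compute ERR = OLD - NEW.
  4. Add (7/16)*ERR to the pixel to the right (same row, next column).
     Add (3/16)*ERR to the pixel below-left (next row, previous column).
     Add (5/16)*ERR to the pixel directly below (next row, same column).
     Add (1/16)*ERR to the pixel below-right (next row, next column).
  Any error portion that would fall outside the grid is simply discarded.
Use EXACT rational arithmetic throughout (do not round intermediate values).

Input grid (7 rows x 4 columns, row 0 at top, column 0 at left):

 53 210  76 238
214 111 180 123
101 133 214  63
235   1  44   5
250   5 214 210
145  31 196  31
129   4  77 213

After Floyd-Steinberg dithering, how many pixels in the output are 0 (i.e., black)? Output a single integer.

Answer: 14

Derivation:
(0,0): OLD=53 → NEW=0, ERR=53
(0,1): OLD=3731/16 → NEW=255, ERR=-349/16
(0,2): OLD=17013/256 → NEW=0, ERR=17013/256
(0,3): OLD=1093939/4096 → NEW=255, ERR=49459/4096
(1,0): OLD=57977/256 → NEW=255, ERR=-7303/256
(1,1): OLD=220111/2048 → NEW=0, ERR=220111/2048
(1,2): OLD=16298107/65536 → NEW=255, ERR=-413573/65536
(1,3): OLD=134391885/1048576 → NEW=255, ERR=-132994995/1048576
(2,0): OLD=3677781/32768 → NEW=0, ERR=3677781/32768
(2,1): OLD=223057015/1048576 → NEW=255, ERR=-44329865/1048576
(2,2): OLD=370080147/2097152 → NEW=255, ERR=-164693613/2097152
(2,3): OLD=-382110361/33554432 → NEW=0, ERR=-382110361/33554432
(3,0): OLD=4398101125/16777216 → NEW=255, ERR=119911045/16777216
(3,1): OLD=-4508199269/268435456 → NEW=0, ERR=-4508199269/268435456
(3,2): OLD=31498159717/4294967296 → NEW=0, ERR=31498159717/4294967296
(3,3): OLD=-17758648765/68719476736 → NEW=0, ERR=-17758648765/68719476736
(4,0): OLD=1069810109793/4294967296 → NEW=255, ERR=-25406550687/4294967296
(4,1): OLD=-34856352989/34359738368 → NEW=0, ERR=-34856352989/34359738368
(4,2): OLD=236119977220419/1099511627776 → NEW=255, ERR=-44255487862461/1099511627776
(4,3): OLD=3391213491276485/17592186044416 → NEW=255, ERR=-1094793950049595/17592186044416
(5,0): OLD=78593761927313/549755813888 → NEW=255, ERR=-61593970614127/549755813888
(5,1): OLD=-461805378262377/17592186044416 → NEW=0, ERR=-461805378262377/17592186044416
(5,2): OLD=1409180951736747/8796093022208 → NEW=255, ERR=-833822768926293/8796093022208
(5,3): OLD=-9129852042985117/281474976710656 → NEW=0, ERR=-9129852042985117/281474976710656
(6,0): OLD=25069820562627173/281474976710656 → NEW=0, ERR=25069820562627173/281474976710656
(6,1): OLD=44975613415524883/4503599627370496 → NEW=0, ERR=44975613415524883/4503599627370496
(6,2): OLD=3172222671479361045/72057594037927936 → NEW=0, ERR=3172222671479361045/72057594037927936
(6,3): OLD=249260952443548791187/1152921504606846976 → NEW=255, ERR=-44734031231197187693/1152921504606846976
Output grid:
  Row 0: .#.#  (2 black, running=2)
  Row 1: #.##  (1 black, running=3)
  Row 2: .##.  (2 black, running=5)
  Row 3: #...  (3 black, running=8)
  Row 4: #.##  (1 black, running=9)
  Row 5: #.#.  (2 black, running=11)
  Row 6: ...#  (3 black, running=14)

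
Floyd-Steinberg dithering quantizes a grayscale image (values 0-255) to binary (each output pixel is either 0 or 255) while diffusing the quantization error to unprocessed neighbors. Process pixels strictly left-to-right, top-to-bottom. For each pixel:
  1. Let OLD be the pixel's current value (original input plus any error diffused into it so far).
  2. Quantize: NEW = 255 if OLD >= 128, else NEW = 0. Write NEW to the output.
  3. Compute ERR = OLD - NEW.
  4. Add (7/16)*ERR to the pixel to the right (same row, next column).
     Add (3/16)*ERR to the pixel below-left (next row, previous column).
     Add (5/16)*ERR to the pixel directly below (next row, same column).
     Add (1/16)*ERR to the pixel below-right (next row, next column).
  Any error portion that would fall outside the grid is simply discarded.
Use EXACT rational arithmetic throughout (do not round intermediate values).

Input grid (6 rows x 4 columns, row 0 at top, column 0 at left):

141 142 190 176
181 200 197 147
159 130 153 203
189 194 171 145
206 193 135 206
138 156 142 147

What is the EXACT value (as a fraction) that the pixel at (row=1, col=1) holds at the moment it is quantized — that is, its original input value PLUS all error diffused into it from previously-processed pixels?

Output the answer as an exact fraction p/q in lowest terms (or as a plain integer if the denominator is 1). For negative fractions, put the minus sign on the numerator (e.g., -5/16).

(0,0): OLD=141 → NEW=255, ERR=-114
(0,1): OLD=737/8 → NEW=0, ERR=737/8
(0,2): OLD=29479/128 → NEW=255, ERR=-3161/128
(0,3): OLD=338321/2048 → NEW=255, ERR=-183919/2048
(1,0): OLD=20819/128 → NEW=255, ERR=-11821/128
(1,1): OLD=180869/1024 → NEW=255, ERR=-80251/1024
Target (1,1): original=200, with diffused error = 180869/1024

Answer: 180869/1024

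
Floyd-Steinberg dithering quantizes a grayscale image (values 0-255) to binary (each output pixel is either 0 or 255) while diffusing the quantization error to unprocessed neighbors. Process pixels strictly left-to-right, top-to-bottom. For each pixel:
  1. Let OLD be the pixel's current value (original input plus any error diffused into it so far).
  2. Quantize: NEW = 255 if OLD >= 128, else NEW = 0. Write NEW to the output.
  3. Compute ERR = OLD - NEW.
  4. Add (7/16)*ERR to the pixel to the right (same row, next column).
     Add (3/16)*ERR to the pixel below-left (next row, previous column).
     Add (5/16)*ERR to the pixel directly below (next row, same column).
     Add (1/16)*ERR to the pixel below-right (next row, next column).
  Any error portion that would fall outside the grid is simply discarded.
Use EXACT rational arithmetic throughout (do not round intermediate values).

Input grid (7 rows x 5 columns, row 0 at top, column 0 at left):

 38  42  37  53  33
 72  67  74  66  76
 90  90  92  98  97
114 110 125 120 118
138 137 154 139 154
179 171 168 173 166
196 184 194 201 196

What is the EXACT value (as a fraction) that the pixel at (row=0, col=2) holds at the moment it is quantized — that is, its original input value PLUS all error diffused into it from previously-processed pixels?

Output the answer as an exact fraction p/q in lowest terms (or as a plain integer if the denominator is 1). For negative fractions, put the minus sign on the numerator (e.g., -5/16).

Answer: 8019/128

Derivation:
(0,0): OLD=38 → NEW=0, ERR=38
(0,1): OLD=469/8 → NEW=0, ERR=469/8
(0,2): OLD=8019/128 → NEW=0, ERR=8019/128
Target (0,2): original=37, with diffused error = 8019/128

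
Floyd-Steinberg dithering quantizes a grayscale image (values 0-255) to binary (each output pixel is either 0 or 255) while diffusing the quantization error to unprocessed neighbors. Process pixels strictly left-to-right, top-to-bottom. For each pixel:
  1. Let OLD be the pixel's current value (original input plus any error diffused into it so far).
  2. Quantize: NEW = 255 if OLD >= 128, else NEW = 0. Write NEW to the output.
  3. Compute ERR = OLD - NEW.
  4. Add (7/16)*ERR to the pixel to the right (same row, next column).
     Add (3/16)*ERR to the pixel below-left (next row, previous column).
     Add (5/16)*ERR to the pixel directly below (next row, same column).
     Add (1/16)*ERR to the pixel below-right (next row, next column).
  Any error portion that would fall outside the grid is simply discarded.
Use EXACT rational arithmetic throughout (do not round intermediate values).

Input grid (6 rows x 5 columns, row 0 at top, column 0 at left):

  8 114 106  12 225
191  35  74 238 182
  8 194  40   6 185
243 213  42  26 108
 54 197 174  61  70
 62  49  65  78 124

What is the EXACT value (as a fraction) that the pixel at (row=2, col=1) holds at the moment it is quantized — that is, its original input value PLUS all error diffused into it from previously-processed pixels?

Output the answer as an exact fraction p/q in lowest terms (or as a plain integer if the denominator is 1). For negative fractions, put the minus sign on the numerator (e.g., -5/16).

(0,0): OLD=8 → NEW=0, ERR=8
(0,1): OLD=235/2 → NEW=0, ERR=235/2
(0,2): OLD=5037/32 → NEW=255, ERR=-3123/32
(0,3): OLD=-15717/512 → NEW=0, ERR=-15717/512
(0,4): OLD=1733181/8192 → NEW=255, ERR=-355779/8192
(1,0): OLD=6897/32 → NEW=255, ERR=-1263/32
(1,1): OLD=9383/256 → NEW=0, ERR=9383/256
(1,2): OLD=500739/8192 → NEW=0, ERR=500739/8192
(1,3): OLD=7894031/32768 → NEW=255, ERR=-461809/32768
(1,4): OLD=84066285/524288 → NEW=255, ERR=-49627155/524288
(2,0): OLD=10397/4096 → NEW=0, ERR=10397/4096
(2,1): OLD=28253695/131072 → NEW=255, ERR=-5169665/131072
Target (2,1): original=194, with diffused error = 28253695/131072

Answer: 28253695/131072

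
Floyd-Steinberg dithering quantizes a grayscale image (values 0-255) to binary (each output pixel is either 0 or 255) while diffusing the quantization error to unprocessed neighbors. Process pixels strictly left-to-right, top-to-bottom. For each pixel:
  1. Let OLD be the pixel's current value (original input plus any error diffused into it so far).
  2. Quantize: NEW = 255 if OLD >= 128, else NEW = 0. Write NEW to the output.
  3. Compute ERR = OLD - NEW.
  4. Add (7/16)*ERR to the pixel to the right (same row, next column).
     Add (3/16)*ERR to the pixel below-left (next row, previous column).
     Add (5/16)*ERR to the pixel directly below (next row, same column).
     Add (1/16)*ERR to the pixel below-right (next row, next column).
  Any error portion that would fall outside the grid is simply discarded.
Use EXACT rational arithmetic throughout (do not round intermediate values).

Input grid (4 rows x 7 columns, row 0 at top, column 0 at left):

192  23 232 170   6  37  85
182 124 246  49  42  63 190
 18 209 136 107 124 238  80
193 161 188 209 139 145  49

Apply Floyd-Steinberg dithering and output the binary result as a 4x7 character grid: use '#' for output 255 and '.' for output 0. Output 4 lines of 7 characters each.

(0,0): OLD=192 → NEW=255, ERR=-63
(0,1): OLD=-73/16 → NEW=0, ERR=-73/16
(0,2): OLD=58881/256 → NEW=255, ERR=-6399/256
(0,3): OLD=651527/4096 → NEW=255, ERR=-392953/4096
(0,4): OLD=-2357455/65536 → NEW=0, ERR=-2357455/65536
(0,5): OLD=22295127/1048576 → NEW=0, ERR=22295127/1048576
(0,6): OLD=1582129249/16777216 → NEW=0, ERR=1582129249/16777216
(1,0): OLD=41333/256 → NEW=255, ERR=-23947/256
(1,1): OLD=149555/2048 → NEW=0, ERR=149555/2048
(1,2): OLD=16506159/65536 → NEW=255, ERR=-205521/65536
(1,3): OLD=2448707/262144 → NEW=0, ERR=2448707/262144
(1,4): OLD=550899881/16777216 → NEW=0, ERR=550899881/16777216
(1,5): OLD=13347111161/134217728 → NEW=0, ERR=13347111161/134217728
(1,6): OLD=567590617463/2147483648 → NEW=255, ERR=19982287223/2147483648
(2,0): OLD=80609/32768 → NEW=0, ERR=80609/32768
(2,1): OLD=237462715/1048576 → NEW=255, ERR=-29924165/1048576
(2,2): OLD=2161747185/16777216 → NEW=255, ERR=-2116442895/16777216
(2,3): OLD=8145583017/134217728 → NEW=0, ERR=8145583017/134217728
(2,4): OLD=193319060089/1073741824 → NEW=255, ERR=-80485105031/1073741824
(2,5): OLD=8249057200467/34359738368 → NEW=255, ERR=-512676083373/34359738368
(2,6): OLD=45407175962485/549755813888 → NEW=0, ERR=45407175962485/549755813888
(3,0): OLD=3161127633/16777216 → NEW=255, ERR=-1117062447/16777216
(3,1): OLD=13348340605/134217728 → NEW=0, ERR=13348340605/134217728
(3,2): OLD=216557025095/1073741824 → NEW=255, ERR=-57247140025/1073741824
(3,3): OLD=784694584897/4294967296 → NEW=255, ERR=-310522075583/4294967296
(3,4): OLD=46696446095057/549755813888 → NEW=0, ERR=46696446095057/549755813888
(3,5): OLD=828153839163651/4398046511104 → NEW=255, ERR=-293348021167869/4398046511104
(3,6): OLD=3145296816358109/70368744177664 → NEW=0, ERR=3145296816358109/70368744177664
Row 0: #.##...
Row 1: #.#...#
Row 2: .##.##.
Row 3: #.##.#.

Answer: #.##...
#.#...#
.##.##.
#.##.#.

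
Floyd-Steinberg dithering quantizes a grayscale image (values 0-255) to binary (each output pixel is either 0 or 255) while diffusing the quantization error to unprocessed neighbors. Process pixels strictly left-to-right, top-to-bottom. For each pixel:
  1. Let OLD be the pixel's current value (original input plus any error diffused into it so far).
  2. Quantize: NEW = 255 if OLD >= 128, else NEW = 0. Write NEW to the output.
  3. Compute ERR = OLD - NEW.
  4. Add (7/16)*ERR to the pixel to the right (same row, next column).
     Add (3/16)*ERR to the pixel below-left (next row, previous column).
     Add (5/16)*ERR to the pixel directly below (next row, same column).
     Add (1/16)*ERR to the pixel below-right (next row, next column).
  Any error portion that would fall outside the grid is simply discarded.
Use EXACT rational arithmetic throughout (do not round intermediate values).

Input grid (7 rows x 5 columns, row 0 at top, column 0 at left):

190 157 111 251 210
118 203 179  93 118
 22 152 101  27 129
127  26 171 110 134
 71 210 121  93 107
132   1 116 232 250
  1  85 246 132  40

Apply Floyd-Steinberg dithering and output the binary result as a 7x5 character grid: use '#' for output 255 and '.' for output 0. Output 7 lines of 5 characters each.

Answer: ##.##
.##.#
.#...
..#.#
.##.#
#..##
..##.

Derivation:
(0,0): OLD=190 → NEW=255, ERR=-65
(0,1): OLD=2057/16 → NEW=255, ERR=-2023/16
(0,2): OLD=14255/256 → NEW=0, ERR=14255/256
(0,3): OLD=1127881/4096 → NEW=255, ERR=83401/4096
(0,4): OLD=14346367/65536 → NEW=255, ERR=-2365313/65536
(1,0): OLD=18939/256 → NEW=0, ERR=18939/256
(1,1): OLD=414173/2048 → NEW=255, ERR=-108067/2048
(1,2): OLD=11090721/65536 → NEW=255, ERR=-5620959/65536
(1,3): OLD=15349069/262144 → NEW=0, ERR=15349069/262144
(1,4): OLD=560402759/4194304 → NEW=255, ERR=-509144761/4194304
(2,0): OLD=1154255/32768 → NEW=0, ERR=1154255/32768
(2,1): OLD=146237909/1048576 → NEW=255, ERR=-121148971/1048576
(2,2): OLD=525637823/16777216 → NEW=0, ERR=525637823/16777216
(2,3): OLD=8290221517/268435456 → NEW=0, ERR=8290221517/268435456
(2,4): OLD=464873454939/4294967296 → NEW=0, ERR=464873454939/4294967296
(3,0): OLD=1951940319/16777216 → NEW=0, ERR=1951940319/16777216
(3,1): OLD=6559439219/134217728 → NEW=0, ERR=6559439219/134217728
(3,2): OLD=862179110497/4294967296 → NEW=255, ERR=-233037549983/4294967296
(3,3): OLD=1015035119993/8589934592 → NEW=0, ERR=1015035119993/8589934592
(3,4): OLD=30436087243133/137438953472 → NEW=255, ERR=-4610845892227/137438953472
(4,0): OLD=250227269425/2147483648 → NEW=0, ERR=250227269425/2147483648
(4,1): OLD=18784366233265/68719476736 → NEW=255, ERR=1260899665585/68719476736
(4,2): OLD=150943476381311/1099511627776 → NEW=255, ERR=-129431988701569/1099511627776
(4,3): OLD=1209353943806129/17592186044416 → NEW=0, ERR=1209353943806129/17592186044416
(4,4): OLD=37711150669403479/281474976710656 → NEW=255, ERR=-34064968391813801/281474976710656
(5,0): OLD=188954596971187/1099511627776 → NEW=255, ERR=-91420868111693/1099511627776
(5,1): OLD=-390830760824871/8796093022208 → NEW=0, ERR=-390830760824871/8796093022208
(5,2): OLD=20775759696570529/281474976710656 → NEW=0, ERR=20775759696570529/281474976710656
(5,3): OLD=287921063161849007/1125899906842624 → NEW=255, ERR=816586916979887/1125899906842624
(5,4): OLD=3905415020356671445/18014398509481984 → NEW=255, ERR=-688256599561234475/18014398509481984
(6,0): OLD=-4688589518587005/140737488355328 → NEW=0, ERR=-4688589518587005/140737488355328
(6,1): OLD=293556330187412909/4503599627370496 → NEW=0, ERR=293556330187412909/4503599627370496
(6,2): OLD=21252816913829229631/72057594037927936 → NEW=255, ERR=2878130434157605951/72057594037927936
(6,3): OLD=169653374748227848053/1152921504606846976 → NEW=255, ERR=-124341608926518130827/1152921504606846976
(6,4): OLD=-351927426393852478861/18446744073709551616 → NEW=0, ERR=-351927426393852478861/18446744073709551616
Row 0: ##.##
Row 1: .##.#
Row 2: .#...
Row 3: ..#.#
Row 4: .##.#
Row 5: #..##
Row 6: ..##.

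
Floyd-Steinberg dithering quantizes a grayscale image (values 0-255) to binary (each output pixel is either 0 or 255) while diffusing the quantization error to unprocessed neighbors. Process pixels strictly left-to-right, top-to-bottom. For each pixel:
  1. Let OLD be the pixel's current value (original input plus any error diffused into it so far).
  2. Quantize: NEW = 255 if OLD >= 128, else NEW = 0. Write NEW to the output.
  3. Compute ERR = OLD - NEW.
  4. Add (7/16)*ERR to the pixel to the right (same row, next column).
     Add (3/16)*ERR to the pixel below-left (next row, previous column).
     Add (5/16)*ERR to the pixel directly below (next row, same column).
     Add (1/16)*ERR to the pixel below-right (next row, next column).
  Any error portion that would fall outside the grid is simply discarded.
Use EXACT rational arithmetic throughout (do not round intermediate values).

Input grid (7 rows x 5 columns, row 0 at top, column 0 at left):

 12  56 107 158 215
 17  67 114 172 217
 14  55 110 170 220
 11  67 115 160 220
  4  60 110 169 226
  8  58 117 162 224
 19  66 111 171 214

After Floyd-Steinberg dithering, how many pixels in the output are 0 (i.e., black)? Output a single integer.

(0,0): OLD=12 → NEW=0, ERR=12
(0,1): OLD=245/4 → NEW=0, ERR=245/4
(0,2): OLD=8563/64 → NEW=255, ERR=-7757/64
(0,3): OLD=107493/1024 → NEW=0, ERR=107493/1024
(0,4): OLD=4275011/16384 → NEW=255, ERR=97091/16384
(1,0): OLD=2063/64 → NEW=0, ERR=2063/64
(1,1): OLD=40073/512 → NEW=0, ERR=40073/512
(1,2): OLD=2193437/16384 → NEW=255, ERR=-1984483/16384
(1,3): OLD=9525577/65536 → NEW=255, ERR=-7186103/65536
(1,4): OLD=186059643/1048576 → NEW=255, ERR=-81327237/1048576
(2,0): OLD=317427/8192 → NEW=0, ERR=317427/8192
(2,1): OLD=19848257/262144 → NEW=0, ERR=19848257/262144
(2,2): OLD=375836739/4194304 → NEW=0, ERR=375836739/4194304
(2,3): OLD=10255856601/67108864 → NEW=255, ERR=-6856903719/67108864
(2,4): OLD=154841589935/1073741824 → NEW=255, ERR=-118962575185/1073741824
(3,0): OLD=156470435/4194304 → NEW=0, ERR=156470435/4194304
(3,1): OLD=4234740167/33554432 → NEW=0, ERR=4234740167/33554432
(3,2): OLD=197344053853/1073741824 → NEW=255, ERR=-76460111267/1073741824
(3,3): OLD=175541559085/2147483648 → NEW=0, ERR=175541559085/2147483648
(3,4): OLD=7378886683697/34359738368 → NEW=255, ERR=-1382846600143/34359738368
(4,0): OLD=21110521549/536870912 → NEW=0, ERR=21110521549/536870912
(4,1): OLD=1814573977005/17179869184 → NEW=0, ERR=1814573977005/17179869184
(4,2): OLD=43202963085059/274877906944 → NEW=255, ERR=-26890903185661/274877906944
(4,3): OLD=614618029003565/4398046511104 → NEW=255, ERR=-506883831327955/4398046511104
(4,4): OLD=11829636653770939/70368744177664 → NEW=255, ERR=-6114393111533381/70368744177664
(5,0): OLD=11020428634407/274877906944 → NEW=0, ERR=11020428634407/274877906944
(5,1): OLD=203765746860693/2199023255552 → NEW=0, ERR=203765746860693/2199023255552
(5,2): OLD=7878470714112925/70368744177664 → NEW=0, ERR=7878470714112925/70368744177664
(5,3): OLD=42941780712732451/281474976710656 → NEW=255, ERR=-28834338348484829/281474976710656
(5,4): OLD=652237520655940561/4503599627370496 → NEW=255, ERR=-496180384323535919/4503599627370496
(6,0): OLD=1720617455646167/35184372088832 → NEW=0, ERR=1720617455646167/35184372088832
(6,1): OLD=157457199601117369/1125899906842624 → NEW=255, ERR=-129647276643751751/1125899906842624
(6,2): OLD=1480660957386128835/18014398509481984 → NEW=0, ERR=1480660957386128835/18014398509481984
(6,3): OLD=46487756643060942561/288230376151711744 → NEW=255, ERR=-27010989275625552159/288230376151711744
(6,4): OLD=609519797561702187367/4611686018427387904 → NEW=255, ERR=-566460137137281728153/4611686018427387904
Output grid:
  Row 0: ..#.#  (3 black, running=3)
  Row 1: ..###  (2 black, running=5)
  Row 2: ...##  (3 black, running=8)
  Row 3: ..#.#  (3 black, running=11)
  Row 4: ..###  (2 black, running=13)
  Row 5: ...##  (3 black, running=16)
  Row 6: .#.##  (2 black, running=18)

Answer: 18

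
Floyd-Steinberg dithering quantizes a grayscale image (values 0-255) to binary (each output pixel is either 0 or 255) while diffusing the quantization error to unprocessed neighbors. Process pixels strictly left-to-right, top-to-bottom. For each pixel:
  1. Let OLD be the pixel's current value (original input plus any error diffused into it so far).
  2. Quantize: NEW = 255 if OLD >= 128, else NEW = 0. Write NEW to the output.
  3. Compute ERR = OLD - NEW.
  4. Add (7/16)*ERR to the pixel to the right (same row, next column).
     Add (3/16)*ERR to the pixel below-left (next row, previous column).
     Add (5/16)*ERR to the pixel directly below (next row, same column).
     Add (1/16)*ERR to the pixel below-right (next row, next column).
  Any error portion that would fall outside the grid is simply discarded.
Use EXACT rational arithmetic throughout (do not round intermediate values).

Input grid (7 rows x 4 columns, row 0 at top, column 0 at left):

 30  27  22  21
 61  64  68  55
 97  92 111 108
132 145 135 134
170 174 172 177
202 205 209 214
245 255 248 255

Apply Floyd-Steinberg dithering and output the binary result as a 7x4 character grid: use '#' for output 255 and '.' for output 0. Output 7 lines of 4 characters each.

(0,0): OLD=30 → NEW=0, ERR=30
(0,1): OLD=321/8 → NEW=0, ERR=321/8
(0,2): OLD=5063/128 → NEW=0, ERR=5063/128
(0,3): OLD=78449/2048 → NEW=0, ERR=78449/2048
(1,0): OLD=9971/128 → NEW=0, ERR=9971/128
(1,1): OLD=122789/1024 → NEW=0, ERR=122789/1024
(1,2): OLD=4669833/32768 → NEW=255, ERR=-3686007/32768
(1,3): OLD=10605839/524288 → NEW=0, ERR=10605839/524288
(2,0): OLD=2356455/16384 → NEW=255, ERR=-1821465/16384
(2,1): OLD=33874781/524288 → NEW=0, ERR=33874781/524288
(2,2): OLD=121007985/1048576 → NEW=0, ERR=121007985/1048576
(2,3): OLD=2647101389/16777216 → NEW=255, ERR=-1631088691/16777216
(3,0): OLD=917486199/8388608 → NEW=0, ERR=917486199/8388608
(3,1): OLD=30565557993/134217728 → NEW=255, ERR=-3659962647/134217728
(3,2): OLD=311261479703/2147483648 → NEW=255, ERR=-236346850537/2147483648
(3,3): OLD=2153704578593/34359738368 → NEW=0, ERR=2153704578593/34359738368
(4,0): OLD=427491228139/2147483648 → NEW=255, ERR=-120117102101/2147483648
(4,1): OLD=2185406832449/17179869184 → NEW=0, ERR=2185406832449/17179869184
(4,2): OLD=111770110898209/549755813888 → NEW=255, ERR=-28417621643231/549755813888
(4,3): OLD=1469776685978167/8796093022208 → NEW=255, ERR=-773227034684873/8796093022208
(5,0): OLD=57276873615995/274877906944 → NEW=255, ERR=-12816992654725/274877906944
(5,1): OLD=1857423422510781/8796093022208 → NEW=255, ERR=-385580298152259/8796093022208
(5,2): OLD=726278451309329/4398046511104 → NEW=255, ERR=-395223409022191/4398046511104
(5,3): OLD=20263877662013457/140737488355328 → NEW=255, ERR=-15624181868595183/140737488355328
(6,0): OLD=31273224927842583/140737488355328 → NEW=255, ERR=-4614834602766057/140737488355328
(6,1): OLD=466554938912845585/2251799813685248 → NEW=255, ERR=-107654013576892655/2251799813685248
(6,2): OLD=6321122352548459431/36028797018963968 → NEW=255, ERR=-2866220887287352409/36028797018963968
(6,3): OLD=103697322667849899665/576460752303423488 → NEW=255, ERR=-43300169169523089775/576460752303423488
Row 0: ....
Row 1: ..#.
Row 2: #..#
Row 3: .##.
Row 4: #.##
Row 5: ####
Row 6: ####

Answer: ....
..#.
#..#
.##.
#.##
####
####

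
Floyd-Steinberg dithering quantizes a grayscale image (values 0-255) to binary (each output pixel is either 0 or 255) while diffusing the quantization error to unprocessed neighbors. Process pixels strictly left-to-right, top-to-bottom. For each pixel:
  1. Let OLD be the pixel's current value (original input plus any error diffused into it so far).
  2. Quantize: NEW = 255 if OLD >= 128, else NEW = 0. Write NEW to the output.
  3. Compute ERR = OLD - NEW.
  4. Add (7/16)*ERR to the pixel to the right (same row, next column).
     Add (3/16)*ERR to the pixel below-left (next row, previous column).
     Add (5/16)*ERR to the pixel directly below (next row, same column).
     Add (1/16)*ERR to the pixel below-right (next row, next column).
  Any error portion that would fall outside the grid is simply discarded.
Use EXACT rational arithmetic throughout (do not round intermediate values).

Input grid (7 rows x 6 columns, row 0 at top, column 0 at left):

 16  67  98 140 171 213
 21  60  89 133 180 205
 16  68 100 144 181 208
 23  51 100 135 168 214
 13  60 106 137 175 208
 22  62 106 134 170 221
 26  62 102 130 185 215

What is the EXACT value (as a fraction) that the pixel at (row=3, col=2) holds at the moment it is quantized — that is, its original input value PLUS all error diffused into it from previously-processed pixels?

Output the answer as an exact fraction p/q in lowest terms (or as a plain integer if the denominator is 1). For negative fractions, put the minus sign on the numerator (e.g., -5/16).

(0,0): OLD=16 → NEW=0, ERR=16
(0,1): OLD=74 → NEW=0, ERR=74
(0,2): OLD=1043/8 → NEW=255, ERR=-997/8
(0,3): OLD=10941/128 → NEW=0, ERR=10941/128
(0,4): OLD=426795/2048 → NEW=255, ERR=-95445/2048
(0,5): OLD=6311469/32768 → NEW=255, ERR=-2044371/32768
(1,0): OLD=319/8 → NEW=0, ERR=319/8
(1,1): OLD=5005/64 → NEW=0, ERR=5005/64
(1,2): OLD=214877/2048 → NEW=0, ERR=214877/2048
(1,3): OLD=1548999/8192 → NEW=255, ERR=-539961/8192
(1,4): OLD=68285115/524288 → NEW=255, ERR=-65408325/524288
(1,5): OLD=1073822765/8388608 → NEW=255, ERR=-1065272275/8388608
(2,0): OLD=44159/1024 → NEW=0, ERR=44159/1024
(2,1): OLD=4373545/32768 → NEW=255, ERR=-3982295/32768
(2,2): OLD=37825923/524288 → NEW=0, ERR=37825923/524288
(2,3): OLD=579368515/4194304 → NEW=255, ERR=-490179005/4194304
(2,4): OLD=8449499809/134217728 → NEW=0, ERR=8449499809/134217728
(2,5): OLD=403856784247/2147483648 → NEW=255, ERR=-143751545993/2147483648
(3,0): OLD=7177179/524288 → NEW=0, ERR=7177179/524288
(3,1): OLD=147781419/4194304 → NEW=0, ERR=147781419/4194304
(3,2): OLD=3639061239/33554432 → NEW=0, ERR=3639061239/33554432
Target (3,2): original=100, with diffused error = 3639061239/33554432

Answer: 3639061239/33554432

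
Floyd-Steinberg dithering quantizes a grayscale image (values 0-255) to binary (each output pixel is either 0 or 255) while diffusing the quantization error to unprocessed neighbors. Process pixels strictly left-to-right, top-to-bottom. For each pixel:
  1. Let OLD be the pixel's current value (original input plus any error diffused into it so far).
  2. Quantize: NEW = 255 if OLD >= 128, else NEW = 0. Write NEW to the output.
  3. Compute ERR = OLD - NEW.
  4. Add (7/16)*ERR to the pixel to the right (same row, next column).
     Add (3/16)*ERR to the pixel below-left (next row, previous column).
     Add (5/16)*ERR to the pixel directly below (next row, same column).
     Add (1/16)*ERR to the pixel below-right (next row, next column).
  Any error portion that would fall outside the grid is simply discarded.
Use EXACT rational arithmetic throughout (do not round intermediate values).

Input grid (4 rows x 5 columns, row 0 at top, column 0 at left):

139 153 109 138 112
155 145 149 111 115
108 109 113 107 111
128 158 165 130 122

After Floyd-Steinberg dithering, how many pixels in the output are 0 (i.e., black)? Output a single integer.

Answer: 10

Derivation:
(0,0): OLD=139 → NEW=255, ERR=-116
(0,1): OLD=409/4 → NEW=0, ERR=409/4
(0,2): OLD=9839/64 → NEW=255, ERR=-6481/64
(0,3): OLD=95945/1024 → NEW=0, ERR=95945/1024
(0,4): OLD=2506623/16384 → NEW=255, ERR=-1671297/16384
(1,0): OLD=8827/64 → NEW=255, ERR=-7493/64
(1,1): OLD=50941/512 → NEW=0, ERR=50941/512
(1,2): OLD=3028449/16384 → NEW=255, ERR=-1149471/16384
(1,3): OLD=5513565/65536 → NEW=0, ERR=5513565/65536
(1,4): OLD=131895735/1048576 → NEW=0, ERR=131895735/1048576
(2,0): OLD=737839/8192 → NEW=0, ERR=737839/8192
(2,1): OLD=41687381/262144 → NEW=255, ERR=-25159339/262144
(2,2): OLD=298127871/4194304 → NEW=0, ERR=298127871/4194304
(2,3): OLD=12320368589/67108864 → NEW=255, ERR=-4792391731/67108864
(2,4): OLD=133491126107/1073741824 → NEW=0, ERR=133491126107/1073741824
(3,0): OLD=579447135/4194304 → NEW=255, ERR=-490100385/4194304
(3,1): OLD=3215953939/33554432 → NEW=0, ERR=3215953939/33554432
(3,2): OLD=225223019809/1073741824 → NEW=255, ERR=-48581145311/1073741824
(3,3): OLD=248339718945/2147483648 → NEW=0, ERR=248339718945/2147483648
(3,4): OLD=7111820839189/34359738368 → NEW=255, ERR=-1649912444651/34359738368
Output grid:
  Row 0: #.#.#  (2 black, running=2)
  Row 1: #.#..  (3 black, running=5)
  Row 2: .#.#.  (3 black, running=8)
  Row 3: #.#.#  (2 black, running=10)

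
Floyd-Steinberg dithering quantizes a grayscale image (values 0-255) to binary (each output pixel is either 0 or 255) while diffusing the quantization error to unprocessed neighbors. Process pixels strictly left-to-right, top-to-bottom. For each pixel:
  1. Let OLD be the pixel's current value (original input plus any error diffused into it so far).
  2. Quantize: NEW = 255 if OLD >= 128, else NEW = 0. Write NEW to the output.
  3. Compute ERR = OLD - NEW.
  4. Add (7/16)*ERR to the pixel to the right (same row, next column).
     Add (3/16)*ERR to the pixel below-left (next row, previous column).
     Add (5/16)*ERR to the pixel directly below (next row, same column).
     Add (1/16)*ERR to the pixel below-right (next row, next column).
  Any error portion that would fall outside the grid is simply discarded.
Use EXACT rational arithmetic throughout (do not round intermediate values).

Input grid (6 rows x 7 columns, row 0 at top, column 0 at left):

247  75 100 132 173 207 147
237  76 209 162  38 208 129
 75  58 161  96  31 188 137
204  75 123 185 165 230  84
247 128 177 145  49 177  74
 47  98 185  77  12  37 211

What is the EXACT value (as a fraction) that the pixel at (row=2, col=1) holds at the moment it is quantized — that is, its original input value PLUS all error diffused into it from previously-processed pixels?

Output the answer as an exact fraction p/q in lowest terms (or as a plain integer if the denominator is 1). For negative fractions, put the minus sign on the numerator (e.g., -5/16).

(0,0): OLD=247 → NEW=255, ERR=-8
(0,1): OLD=143/2 → NEW=0, ERR=143/2
(0,2): OLD=4201/32 → NEW=255, ERR=-3959/32
(0,3): OLD=39871/512 → NEW=0, ERR=39871/512
(0,4): OLD=1696313/8192 → NEW=255, ERR=-392647/8192
(0,5): OLD=24383375/131072 → NEW=255, ERR=-9039985/131072
(0,6): OLD=245001449/2097152 → NEW=0, ERR=245001449/2097152
(1,0): OLD=7933/32 → NEW=255, ERR=-227/32
(1,1): OLD=18315/256 → NEW=0, ERR=18315/256
(1,2): OLD=1808039/8192 → NEW=255, ERR=-280921/8192
(1,3): OLD=5066363/32768 → NEW=255, ERR=-3289477/32768
(1,4): OLD=-60738319/2097152 → NEW=0, ERR=-60738319/2097152
(1,5): OLD=3232720769/16777216 → NEW=255, ERR=-1045469311/16777216
(1,6): OLD=35952828527/268435456 → NEW=255, ERR=-32498212753/268435456
(2,0): OLD=353065/4096 → NEW=0, ERR=353065/4096
(2,1): OLD=14574611/131072 → NEW=0, ERR=14574611/131072
Target (2,1): original=58, with diffused error = 14574611/131072

Answer: 14574611/131072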